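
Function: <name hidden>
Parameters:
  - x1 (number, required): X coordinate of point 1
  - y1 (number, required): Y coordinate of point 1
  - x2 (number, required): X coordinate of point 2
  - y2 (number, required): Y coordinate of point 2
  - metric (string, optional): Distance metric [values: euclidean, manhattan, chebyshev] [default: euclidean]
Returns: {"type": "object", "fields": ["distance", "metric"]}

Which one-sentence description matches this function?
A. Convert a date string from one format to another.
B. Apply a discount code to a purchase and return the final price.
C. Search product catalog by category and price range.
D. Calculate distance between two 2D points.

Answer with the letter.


Parameters x1, y1, x2, y2, metric and return ["distance", "metric"] fit: Calculate distance between two 2D points.
D


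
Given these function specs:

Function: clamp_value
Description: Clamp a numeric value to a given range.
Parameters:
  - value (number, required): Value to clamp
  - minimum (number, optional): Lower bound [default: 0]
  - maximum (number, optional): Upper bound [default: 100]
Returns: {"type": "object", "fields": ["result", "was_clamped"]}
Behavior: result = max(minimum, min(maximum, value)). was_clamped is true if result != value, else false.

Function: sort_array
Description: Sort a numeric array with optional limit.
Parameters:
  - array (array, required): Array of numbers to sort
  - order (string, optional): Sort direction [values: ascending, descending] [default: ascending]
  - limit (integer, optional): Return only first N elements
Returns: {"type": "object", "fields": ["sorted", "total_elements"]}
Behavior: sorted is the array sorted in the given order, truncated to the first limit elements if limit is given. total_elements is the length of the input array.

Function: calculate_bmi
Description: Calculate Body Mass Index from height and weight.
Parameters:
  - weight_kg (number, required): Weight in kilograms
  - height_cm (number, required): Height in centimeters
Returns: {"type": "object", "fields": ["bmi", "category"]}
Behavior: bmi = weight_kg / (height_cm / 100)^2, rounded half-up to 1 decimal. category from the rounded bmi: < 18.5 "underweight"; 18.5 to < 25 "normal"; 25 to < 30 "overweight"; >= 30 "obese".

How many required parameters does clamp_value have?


Parameters of clamp_value: value (required), minimum (optional), maximum (optional)
Required count:
1


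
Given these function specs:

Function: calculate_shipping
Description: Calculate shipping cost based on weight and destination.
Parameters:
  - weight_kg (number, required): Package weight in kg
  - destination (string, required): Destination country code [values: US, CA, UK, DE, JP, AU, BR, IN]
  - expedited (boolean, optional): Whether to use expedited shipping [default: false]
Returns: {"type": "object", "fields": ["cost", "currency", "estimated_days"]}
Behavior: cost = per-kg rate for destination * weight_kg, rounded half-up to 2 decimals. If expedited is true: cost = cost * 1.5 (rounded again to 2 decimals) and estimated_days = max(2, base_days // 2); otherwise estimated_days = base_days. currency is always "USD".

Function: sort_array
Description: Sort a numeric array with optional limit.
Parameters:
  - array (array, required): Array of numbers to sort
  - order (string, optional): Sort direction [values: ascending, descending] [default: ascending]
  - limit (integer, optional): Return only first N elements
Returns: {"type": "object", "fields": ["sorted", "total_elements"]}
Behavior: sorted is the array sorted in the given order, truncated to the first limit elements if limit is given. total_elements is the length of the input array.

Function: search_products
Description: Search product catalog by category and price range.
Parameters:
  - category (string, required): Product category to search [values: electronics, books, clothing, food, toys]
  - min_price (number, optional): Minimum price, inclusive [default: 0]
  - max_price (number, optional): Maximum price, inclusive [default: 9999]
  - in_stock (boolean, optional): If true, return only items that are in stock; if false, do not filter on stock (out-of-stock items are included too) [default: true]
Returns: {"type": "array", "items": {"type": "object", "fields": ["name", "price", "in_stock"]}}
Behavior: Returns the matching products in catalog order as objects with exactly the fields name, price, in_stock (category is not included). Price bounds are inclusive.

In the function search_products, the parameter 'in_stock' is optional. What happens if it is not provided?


The search_products spec declares:
  - in_stock (boolean, optional): If true, return only items that are in stock; if false, do not filter on stock (out-of-stock items are included too) [default: true]
It defaults to true


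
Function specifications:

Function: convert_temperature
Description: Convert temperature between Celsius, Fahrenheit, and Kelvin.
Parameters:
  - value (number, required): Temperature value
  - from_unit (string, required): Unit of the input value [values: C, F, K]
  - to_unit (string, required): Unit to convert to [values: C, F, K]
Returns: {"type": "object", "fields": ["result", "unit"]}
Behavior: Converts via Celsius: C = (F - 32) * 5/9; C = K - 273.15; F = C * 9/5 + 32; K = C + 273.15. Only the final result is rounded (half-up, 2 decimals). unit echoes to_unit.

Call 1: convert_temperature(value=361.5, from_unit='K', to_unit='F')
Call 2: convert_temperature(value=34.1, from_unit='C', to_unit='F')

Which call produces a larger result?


Call 1:
  To C: 361.5 - 273.15 = 88.35
  To F: 88.35 * 9/5 + 32 = 191.03
  Round to 2 decimals: 191.03
  -> 191.03 F
Call 2:
  Input already in C: 34.1
  To F: 34.1 * 9/5 + 32 = 93.38
  Round to 2 decimals: 93.38
  -> 93.38 F
Call 1 (191.03 F)


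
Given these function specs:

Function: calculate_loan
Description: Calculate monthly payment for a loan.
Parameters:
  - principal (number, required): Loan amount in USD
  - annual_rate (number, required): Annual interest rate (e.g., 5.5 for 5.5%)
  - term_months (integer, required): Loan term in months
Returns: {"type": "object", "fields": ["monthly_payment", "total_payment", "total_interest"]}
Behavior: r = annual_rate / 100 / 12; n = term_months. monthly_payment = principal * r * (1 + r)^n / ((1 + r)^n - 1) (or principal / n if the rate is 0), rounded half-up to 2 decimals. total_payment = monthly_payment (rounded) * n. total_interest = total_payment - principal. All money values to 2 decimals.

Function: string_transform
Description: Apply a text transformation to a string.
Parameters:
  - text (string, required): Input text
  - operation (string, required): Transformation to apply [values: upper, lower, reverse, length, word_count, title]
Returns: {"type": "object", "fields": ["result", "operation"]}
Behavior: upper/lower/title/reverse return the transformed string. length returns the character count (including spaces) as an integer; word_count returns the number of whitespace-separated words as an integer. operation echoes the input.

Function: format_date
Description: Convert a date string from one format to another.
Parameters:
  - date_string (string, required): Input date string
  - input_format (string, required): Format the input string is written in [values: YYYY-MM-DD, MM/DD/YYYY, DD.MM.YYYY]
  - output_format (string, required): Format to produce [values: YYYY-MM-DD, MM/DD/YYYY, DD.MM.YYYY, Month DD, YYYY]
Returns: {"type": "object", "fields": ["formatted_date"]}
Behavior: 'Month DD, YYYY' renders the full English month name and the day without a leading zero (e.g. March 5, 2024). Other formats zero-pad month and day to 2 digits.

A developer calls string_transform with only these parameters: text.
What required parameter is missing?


Required parameters: text, operation
Provided: text
Missing: operation
operation


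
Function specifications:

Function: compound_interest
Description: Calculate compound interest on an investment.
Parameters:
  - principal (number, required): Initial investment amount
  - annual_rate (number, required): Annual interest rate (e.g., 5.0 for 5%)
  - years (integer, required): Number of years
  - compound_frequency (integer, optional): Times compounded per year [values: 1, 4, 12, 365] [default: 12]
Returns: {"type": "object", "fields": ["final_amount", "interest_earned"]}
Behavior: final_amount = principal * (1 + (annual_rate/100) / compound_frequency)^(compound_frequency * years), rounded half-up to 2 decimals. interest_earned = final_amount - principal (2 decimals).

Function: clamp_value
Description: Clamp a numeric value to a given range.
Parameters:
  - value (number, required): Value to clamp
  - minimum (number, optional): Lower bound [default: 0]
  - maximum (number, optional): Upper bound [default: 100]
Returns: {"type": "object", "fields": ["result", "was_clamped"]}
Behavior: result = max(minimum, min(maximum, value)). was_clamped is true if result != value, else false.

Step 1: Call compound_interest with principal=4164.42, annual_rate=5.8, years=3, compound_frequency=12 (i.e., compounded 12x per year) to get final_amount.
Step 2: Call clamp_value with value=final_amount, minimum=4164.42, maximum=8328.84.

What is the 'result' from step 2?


Step 1: compound_interest
  rate per period = 5.8/100/12 = 0.004833333333 (keep full precision); periods = 12 * 3 = 36
  (1 + 0.004833333333)^36 = 1.18955686
  final_amount = 4164.42 * 1.18955686 = 4953.814373 -> 4953.81
  interest_earned = 4953.81 - 4164.42 = 789.39
  -> final_amount = 4953.81
Step 2: clamp_value(value=4953.81, minimum=4164.42, maximum=8328.84)
  result = max(4164.42, min(8328.84, 4953.81)) = max(4164.42, 4953.81) = 4953.81
  was_clamped = (4953.81 != 4953.81) = false
  -> result = 4953.81
4953.81


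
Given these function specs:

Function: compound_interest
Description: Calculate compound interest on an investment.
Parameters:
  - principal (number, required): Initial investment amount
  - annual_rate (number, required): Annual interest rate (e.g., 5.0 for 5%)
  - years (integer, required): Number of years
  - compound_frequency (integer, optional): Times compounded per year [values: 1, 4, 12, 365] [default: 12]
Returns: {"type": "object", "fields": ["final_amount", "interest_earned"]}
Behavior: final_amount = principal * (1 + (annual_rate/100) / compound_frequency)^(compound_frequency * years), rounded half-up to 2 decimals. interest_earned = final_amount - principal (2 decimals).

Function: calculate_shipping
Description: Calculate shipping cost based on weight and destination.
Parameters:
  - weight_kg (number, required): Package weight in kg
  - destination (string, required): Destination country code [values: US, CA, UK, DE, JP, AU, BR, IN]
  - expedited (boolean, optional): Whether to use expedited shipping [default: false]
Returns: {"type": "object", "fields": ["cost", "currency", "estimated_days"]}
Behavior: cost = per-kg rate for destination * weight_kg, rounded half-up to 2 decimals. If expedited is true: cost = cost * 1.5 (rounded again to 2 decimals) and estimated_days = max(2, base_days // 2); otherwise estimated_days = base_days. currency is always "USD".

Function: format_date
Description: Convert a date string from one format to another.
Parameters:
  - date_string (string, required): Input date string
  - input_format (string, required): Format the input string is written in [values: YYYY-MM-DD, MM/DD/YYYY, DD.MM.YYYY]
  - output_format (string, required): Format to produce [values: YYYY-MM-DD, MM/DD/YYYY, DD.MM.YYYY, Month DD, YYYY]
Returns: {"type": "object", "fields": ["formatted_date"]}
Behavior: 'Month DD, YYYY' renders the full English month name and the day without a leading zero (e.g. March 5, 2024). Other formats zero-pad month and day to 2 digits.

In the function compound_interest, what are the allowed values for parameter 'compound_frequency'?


The compound_interest spec declares:
  - compound_frequency (integer, optional): Times compounded per year [values: 1, 4, 12, 365] [default: 12]
Allowed values:
1, 4, 12, 365


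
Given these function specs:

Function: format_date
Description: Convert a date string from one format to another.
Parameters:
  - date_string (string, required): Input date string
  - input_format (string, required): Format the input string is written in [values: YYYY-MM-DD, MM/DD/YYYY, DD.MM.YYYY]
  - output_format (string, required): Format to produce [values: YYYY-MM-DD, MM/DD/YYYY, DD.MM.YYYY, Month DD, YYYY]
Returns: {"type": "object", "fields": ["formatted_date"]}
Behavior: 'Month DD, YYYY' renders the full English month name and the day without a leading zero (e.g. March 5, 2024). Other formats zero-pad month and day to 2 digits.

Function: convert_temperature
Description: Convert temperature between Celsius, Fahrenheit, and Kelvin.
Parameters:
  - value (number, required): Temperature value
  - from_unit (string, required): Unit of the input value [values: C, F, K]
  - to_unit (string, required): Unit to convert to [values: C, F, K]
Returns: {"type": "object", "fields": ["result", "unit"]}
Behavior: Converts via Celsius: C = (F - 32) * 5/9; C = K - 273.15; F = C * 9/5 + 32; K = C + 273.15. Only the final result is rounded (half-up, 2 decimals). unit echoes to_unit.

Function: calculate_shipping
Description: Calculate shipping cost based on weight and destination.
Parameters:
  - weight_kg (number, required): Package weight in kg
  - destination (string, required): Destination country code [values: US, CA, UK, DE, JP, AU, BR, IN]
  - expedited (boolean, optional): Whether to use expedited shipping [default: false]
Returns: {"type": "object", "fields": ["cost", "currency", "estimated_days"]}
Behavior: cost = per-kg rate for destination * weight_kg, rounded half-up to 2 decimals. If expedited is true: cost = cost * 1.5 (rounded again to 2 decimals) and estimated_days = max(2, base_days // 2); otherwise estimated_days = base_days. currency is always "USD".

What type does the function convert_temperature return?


The convert_temperature spec declares Returns: {"type": "object", "fields": ["result", "unit"]}
Type:
object


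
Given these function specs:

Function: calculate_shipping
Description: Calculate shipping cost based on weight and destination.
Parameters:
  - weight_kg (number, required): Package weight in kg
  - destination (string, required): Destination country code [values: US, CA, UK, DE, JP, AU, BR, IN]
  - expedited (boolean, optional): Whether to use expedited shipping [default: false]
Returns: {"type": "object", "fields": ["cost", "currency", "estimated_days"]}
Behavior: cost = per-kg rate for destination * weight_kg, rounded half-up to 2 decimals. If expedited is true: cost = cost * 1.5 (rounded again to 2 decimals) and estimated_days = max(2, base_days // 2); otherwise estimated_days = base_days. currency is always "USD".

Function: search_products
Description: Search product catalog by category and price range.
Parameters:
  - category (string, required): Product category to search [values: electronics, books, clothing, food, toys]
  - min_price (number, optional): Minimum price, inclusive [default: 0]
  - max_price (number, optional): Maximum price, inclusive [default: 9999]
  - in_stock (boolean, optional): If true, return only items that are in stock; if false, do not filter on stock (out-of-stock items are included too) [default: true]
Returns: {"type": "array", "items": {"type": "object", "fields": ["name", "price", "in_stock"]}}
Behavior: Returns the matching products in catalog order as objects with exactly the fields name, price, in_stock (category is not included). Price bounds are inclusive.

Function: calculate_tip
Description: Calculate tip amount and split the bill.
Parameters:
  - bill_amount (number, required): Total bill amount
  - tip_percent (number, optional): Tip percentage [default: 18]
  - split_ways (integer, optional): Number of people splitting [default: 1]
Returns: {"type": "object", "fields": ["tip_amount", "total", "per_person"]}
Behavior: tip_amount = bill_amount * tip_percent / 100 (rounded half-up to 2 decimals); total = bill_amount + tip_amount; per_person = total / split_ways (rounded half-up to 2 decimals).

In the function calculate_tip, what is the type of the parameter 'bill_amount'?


The calculate_tip spec declares:
  - bill_amount (number, required): Total bill amount
Type:
number


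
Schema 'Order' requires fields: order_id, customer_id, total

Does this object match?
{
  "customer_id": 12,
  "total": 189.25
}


Checking required fields...
Missing: order_id
Invalid - missing required field 'order_id'


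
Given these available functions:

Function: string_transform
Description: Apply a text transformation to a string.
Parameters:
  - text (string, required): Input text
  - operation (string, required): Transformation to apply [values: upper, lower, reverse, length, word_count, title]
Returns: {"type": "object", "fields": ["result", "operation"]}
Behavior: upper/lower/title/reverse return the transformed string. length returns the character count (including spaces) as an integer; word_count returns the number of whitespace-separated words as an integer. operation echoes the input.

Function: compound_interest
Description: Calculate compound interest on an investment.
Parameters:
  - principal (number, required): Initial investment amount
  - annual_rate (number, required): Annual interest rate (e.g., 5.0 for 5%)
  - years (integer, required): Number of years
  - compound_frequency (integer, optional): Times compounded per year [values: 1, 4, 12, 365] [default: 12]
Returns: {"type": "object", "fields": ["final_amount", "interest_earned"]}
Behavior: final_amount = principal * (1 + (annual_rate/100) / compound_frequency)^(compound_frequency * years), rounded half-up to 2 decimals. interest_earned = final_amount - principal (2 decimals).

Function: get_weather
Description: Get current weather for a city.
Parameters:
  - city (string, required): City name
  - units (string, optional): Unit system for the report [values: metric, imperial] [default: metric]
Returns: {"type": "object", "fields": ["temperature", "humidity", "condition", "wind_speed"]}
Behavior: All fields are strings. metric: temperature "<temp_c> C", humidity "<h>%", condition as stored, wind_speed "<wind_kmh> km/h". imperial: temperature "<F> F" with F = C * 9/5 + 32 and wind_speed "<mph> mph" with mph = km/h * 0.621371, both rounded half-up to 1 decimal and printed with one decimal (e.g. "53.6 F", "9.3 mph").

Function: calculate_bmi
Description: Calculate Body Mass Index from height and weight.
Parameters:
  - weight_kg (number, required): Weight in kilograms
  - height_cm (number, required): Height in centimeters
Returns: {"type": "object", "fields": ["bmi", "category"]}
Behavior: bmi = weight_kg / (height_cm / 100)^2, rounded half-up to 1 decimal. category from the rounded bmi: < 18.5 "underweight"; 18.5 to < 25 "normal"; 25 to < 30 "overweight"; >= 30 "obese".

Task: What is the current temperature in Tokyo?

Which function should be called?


The task needs a function whose description is: Get current weather for a city.
get_weather


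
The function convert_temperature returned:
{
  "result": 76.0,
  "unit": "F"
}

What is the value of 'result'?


76.0


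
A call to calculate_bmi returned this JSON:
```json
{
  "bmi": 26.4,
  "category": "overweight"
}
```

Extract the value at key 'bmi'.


26.4


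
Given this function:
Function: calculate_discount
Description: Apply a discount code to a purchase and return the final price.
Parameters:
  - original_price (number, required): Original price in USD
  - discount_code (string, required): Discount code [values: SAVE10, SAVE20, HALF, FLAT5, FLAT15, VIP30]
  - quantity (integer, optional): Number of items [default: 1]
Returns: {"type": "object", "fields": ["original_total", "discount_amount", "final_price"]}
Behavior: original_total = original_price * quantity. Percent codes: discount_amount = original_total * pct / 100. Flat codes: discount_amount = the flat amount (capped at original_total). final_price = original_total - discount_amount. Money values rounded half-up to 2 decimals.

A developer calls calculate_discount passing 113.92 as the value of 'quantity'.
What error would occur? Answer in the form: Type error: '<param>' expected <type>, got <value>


Spec: 'quantity' is declared as integer; 113.92 is a non-integer number.
Type error: 'quantity' expected integer, got 113.92


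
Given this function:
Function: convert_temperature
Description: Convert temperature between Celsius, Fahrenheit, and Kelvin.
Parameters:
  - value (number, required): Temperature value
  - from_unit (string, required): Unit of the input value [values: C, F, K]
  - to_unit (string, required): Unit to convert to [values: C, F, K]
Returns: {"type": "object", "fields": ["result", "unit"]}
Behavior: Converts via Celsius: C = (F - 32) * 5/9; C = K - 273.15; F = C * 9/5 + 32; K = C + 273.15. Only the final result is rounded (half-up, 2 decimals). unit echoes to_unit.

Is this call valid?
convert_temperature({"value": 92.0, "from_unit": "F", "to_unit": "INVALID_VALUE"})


Checking parameter values...
Parameter 'to_unit' has value 'INVALID_VALUE' not in allowed: C, F, K
Invalid - 'to_unit' must be one of C, F, K


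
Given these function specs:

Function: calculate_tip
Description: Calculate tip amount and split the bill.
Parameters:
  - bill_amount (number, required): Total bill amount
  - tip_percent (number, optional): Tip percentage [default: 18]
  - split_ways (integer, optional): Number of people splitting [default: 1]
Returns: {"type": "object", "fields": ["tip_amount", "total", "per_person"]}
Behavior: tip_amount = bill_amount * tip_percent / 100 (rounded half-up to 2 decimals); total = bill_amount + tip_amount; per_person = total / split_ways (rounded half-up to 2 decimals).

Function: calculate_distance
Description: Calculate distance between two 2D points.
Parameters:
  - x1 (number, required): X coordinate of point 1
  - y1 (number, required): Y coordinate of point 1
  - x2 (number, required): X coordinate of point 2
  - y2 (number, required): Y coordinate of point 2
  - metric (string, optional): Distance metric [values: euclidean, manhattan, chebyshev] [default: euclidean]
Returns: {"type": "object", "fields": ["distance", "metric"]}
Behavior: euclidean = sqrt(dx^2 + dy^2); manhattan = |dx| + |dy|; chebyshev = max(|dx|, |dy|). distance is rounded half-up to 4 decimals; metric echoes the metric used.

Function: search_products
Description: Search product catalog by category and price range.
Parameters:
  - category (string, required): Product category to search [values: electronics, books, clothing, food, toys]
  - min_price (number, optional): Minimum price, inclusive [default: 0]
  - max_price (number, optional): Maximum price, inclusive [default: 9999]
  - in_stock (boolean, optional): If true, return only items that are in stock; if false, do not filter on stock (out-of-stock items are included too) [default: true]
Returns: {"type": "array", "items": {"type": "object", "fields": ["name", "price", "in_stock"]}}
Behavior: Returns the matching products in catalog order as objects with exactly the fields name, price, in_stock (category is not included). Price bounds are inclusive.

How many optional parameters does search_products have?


Parameters of search_products: category (required), min_price (optional), max_price (optional), in_stock (optional)
Optional count:
3


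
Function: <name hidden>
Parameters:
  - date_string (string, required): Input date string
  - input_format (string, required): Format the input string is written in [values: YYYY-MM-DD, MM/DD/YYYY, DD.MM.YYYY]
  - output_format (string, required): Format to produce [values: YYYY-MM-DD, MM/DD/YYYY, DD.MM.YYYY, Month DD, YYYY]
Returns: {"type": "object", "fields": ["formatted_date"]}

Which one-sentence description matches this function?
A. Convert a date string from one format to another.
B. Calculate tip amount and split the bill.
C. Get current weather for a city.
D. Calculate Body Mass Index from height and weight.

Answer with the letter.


Parameters date_string, input_format, output_format and return ["formatted_date"] fit: Convert a date string from one format to another.
A


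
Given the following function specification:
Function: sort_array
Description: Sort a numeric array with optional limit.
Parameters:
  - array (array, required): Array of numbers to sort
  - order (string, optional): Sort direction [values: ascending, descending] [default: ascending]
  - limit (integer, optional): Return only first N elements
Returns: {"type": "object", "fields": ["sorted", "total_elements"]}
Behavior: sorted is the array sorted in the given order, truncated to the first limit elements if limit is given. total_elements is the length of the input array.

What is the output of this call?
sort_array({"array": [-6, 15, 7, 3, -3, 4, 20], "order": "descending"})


sorted descending: [20, 15, 7, 4, 3, -3, -6]
total_elements = len(input) = 7
Output:
{"sorted": [20, 15, 7, 4, 3, -3, -6], "total_elements": 7}


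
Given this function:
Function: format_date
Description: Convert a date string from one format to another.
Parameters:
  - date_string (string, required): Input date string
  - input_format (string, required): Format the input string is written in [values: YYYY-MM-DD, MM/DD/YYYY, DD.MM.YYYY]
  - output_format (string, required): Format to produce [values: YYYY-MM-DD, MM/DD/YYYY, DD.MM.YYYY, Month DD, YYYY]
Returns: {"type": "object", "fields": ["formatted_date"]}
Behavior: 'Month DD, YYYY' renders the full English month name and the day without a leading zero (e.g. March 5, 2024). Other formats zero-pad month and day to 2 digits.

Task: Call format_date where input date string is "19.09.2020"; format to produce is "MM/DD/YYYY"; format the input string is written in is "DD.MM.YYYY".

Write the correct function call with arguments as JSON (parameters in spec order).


Mapping each described value to its parameter name:
  'Input date string' -> date_string = "19.09.2020"
  'Format to produce' -> output_format = "MM/DD/YYYY"
  'Format the input string is written in' -> input_format = "DD.MM.YYYY"
format_date({"date_string": "19.09.2020", "input_format": "DD.MM.YYYY", "output_format": "MM/DD/YYYY"})


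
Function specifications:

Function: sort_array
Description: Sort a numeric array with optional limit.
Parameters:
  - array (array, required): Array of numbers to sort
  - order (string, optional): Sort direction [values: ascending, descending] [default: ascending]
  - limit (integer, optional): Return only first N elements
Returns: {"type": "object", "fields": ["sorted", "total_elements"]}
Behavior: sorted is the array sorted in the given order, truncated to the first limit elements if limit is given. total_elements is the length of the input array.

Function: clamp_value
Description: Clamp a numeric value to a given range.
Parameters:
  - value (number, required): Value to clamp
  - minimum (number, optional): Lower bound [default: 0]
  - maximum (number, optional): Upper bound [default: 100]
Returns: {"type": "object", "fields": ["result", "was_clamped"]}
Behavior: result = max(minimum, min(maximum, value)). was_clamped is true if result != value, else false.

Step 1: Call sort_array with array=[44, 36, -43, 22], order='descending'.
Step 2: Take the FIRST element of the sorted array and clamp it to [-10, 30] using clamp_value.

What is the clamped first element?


Step 1: sort_array(order=descending)
  sorted: [44, 36, 22, -43]
  -> first element = 44
Step 2: clamp_value(value=44, minimum=-10, maximum=30)
  result = max(-10, min(30, 44)) = max(-10, 30) = 30
  was_clamped = (30 != 44) = true
  -> result = 30
30


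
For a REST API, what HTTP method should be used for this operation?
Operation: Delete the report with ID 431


GET = read, POST = create, PUT = update/replace, DELETE = remove
This operation is a removal.
DELETE


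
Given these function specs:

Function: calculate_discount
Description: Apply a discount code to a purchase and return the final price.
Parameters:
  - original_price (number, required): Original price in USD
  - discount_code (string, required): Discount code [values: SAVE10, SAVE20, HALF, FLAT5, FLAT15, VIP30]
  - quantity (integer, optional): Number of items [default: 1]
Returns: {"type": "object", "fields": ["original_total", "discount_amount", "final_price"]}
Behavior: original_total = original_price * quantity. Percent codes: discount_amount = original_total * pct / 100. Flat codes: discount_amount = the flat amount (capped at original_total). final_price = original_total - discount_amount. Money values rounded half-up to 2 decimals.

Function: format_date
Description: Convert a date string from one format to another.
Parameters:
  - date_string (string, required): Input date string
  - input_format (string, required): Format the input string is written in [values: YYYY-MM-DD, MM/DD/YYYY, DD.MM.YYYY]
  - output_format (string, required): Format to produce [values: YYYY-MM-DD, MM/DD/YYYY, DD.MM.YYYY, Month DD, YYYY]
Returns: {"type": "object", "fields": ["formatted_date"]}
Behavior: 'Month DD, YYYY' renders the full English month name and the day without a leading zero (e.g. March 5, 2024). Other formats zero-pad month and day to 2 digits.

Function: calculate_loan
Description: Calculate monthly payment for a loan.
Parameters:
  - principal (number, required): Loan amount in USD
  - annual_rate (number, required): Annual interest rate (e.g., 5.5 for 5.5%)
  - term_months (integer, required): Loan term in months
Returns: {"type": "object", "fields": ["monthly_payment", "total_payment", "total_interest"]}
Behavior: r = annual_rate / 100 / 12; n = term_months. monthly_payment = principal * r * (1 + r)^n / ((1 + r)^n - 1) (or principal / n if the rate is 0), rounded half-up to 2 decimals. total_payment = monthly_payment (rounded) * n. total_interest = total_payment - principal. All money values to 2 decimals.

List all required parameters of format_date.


Parameters of format_date and their required/optional flag:
  date_string: required
  input_format: required
  output_format: required
date_string, input_format, output_format


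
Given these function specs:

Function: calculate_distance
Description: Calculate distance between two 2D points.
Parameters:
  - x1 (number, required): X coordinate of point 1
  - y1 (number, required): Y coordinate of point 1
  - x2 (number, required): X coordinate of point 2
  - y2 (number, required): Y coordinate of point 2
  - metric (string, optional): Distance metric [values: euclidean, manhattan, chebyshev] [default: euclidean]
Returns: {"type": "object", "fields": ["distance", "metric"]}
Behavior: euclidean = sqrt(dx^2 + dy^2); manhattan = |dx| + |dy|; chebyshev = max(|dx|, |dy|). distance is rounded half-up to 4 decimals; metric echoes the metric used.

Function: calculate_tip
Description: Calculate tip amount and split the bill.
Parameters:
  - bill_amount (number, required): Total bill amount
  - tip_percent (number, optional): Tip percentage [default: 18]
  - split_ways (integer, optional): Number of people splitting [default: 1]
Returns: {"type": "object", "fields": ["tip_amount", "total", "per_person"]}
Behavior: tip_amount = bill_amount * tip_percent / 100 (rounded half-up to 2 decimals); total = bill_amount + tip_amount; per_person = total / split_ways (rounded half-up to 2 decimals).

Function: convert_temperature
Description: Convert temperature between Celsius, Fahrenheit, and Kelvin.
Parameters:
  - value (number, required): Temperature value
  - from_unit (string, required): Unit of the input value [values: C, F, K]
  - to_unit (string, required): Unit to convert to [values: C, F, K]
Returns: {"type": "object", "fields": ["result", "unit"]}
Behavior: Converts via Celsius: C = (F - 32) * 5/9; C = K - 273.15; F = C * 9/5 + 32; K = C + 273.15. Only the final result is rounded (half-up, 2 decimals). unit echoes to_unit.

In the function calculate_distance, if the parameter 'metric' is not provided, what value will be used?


The calculate_distance spec declares:
  - metric (string, optional): Distance metric [values: euclidean, manhattan, chebyshev] [default: euclidean]
Default:
euclidean


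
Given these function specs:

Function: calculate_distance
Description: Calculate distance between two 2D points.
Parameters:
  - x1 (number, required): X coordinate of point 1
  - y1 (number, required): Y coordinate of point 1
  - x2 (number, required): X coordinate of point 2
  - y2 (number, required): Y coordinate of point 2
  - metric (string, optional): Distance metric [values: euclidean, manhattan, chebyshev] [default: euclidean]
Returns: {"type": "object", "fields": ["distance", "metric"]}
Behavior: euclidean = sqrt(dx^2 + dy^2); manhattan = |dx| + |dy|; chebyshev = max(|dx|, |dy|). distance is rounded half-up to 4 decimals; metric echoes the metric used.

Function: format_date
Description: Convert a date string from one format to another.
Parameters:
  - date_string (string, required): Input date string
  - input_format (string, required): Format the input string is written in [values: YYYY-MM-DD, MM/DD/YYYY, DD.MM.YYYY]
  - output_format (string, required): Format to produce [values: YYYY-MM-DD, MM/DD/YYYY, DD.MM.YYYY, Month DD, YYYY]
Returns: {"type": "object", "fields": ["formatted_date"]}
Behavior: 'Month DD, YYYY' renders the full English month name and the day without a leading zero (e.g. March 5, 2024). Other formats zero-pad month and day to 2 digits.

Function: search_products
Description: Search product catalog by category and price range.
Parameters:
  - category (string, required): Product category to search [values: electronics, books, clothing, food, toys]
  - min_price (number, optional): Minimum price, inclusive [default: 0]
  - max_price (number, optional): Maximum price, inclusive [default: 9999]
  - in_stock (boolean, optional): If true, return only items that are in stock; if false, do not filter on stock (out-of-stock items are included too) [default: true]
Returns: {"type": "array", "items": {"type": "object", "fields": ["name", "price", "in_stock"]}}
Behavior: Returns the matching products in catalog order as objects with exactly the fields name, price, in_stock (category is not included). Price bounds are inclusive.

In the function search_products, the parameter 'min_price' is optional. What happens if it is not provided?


The search_products spec declares:
  - min_price (number, optional): Minimum price, inclusive [default: 0]
It defaults to 0


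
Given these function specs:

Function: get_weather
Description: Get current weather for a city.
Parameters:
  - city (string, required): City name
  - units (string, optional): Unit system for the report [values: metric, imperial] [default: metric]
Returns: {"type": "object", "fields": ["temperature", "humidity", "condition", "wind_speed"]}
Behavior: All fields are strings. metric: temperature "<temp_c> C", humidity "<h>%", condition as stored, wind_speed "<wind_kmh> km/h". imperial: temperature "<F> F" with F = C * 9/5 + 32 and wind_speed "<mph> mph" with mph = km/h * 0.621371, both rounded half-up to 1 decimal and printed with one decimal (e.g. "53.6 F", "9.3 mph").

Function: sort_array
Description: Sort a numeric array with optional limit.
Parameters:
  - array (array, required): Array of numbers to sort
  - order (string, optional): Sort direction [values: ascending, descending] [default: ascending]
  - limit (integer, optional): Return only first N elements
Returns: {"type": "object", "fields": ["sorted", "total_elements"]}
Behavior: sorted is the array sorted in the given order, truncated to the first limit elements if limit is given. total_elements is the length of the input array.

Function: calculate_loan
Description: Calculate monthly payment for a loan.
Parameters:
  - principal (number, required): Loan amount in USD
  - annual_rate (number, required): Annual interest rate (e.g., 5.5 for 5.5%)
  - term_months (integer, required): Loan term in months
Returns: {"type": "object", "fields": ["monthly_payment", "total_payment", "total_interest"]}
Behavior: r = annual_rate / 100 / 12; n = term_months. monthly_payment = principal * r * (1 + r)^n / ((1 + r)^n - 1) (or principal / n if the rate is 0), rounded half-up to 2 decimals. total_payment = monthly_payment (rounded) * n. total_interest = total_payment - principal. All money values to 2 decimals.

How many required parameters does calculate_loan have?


Parameters of calculate_loan: principal (required), annual_rate (required), term_months (required)
Required count:
3


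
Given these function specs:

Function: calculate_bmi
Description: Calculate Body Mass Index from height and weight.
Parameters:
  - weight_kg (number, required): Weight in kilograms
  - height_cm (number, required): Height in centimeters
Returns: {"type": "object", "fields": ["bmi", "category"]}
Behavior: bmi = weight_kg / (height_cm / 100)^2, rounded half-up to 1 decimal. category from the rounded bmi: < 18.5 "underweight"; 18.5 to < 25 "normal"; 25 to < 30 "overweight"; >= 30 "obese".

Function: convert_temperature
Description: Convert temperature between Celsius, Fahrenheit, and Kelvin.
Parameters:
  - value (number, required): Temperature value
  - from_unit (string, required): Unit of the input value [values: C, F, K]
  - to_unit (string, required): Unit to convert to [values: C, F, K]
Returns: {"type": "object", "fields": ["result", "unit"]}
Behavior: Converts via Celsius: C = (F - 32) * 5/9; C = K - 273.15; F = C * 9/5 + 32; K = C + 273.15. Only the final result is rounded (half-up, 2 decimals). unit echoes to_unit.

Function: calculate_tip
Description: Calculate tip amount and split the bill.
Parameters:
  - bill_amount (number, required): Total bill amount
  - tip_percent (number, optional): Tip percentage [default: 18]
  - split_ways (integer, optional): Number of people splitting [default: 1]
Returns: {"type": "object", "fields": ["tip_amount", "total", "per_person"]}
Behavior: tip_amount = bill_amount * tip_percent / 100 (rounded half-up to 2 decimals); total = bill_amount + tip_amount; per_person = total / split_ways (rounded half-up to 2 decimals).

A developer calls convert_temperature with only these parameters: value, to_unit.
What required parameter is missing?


Required parameters: value, from_unit, to_unit
Provided: value, to_unit
Missing: from_unit
from_unit


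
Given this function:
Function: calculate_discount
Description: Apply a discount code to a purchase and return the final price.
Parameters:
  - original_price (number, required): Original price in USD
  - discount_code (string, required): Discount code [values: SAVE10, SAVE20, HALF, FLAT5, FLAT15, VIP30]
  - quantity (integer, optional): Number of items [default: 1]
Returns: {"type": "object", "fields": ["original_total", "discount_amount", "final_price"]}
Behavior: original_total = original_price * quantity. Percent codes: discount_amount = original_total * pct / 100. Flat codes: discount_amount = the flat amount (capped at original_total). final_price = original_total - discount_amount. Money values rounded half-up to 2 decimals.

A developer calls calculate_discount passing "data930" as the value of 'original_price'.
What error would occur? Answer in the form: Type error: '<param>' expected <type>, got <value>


Spec: 'original_price' is declared as number; "data930" is a string.
Type error: 'original_price' expected number, got "data930"


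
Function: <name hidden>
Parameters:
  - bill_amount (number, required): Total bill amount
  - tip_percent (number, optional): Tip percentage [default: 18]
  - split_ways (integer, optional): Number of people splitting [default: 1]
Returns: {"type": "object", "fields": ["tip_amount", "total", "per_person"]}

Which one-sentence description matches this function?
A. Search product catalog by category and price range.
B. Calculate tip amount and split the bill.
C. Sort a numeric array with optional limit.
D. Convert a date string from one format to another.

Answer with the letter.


Parameters bill_amount, tip_percent, split_ways and return ["tip_amount", "total", "per_person"] fit: Calculate tip amount and split the bill.
B


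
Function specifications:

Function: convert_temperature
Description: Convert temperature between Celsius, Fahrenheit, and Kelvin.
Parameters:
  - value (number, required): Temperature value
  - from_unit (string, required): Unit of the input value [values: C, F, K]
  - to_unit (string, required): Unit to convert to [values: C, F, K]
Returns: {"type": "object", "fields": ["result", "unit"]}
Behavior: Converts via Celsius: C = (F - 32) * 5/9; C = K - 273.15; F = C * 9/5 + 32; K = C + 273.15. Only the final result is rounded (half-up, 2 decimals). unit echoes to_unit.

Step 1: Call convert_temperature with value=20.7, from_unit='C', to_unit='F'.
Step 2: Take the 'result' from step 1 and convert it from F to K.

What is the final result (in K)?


Step 1: convert_temperature(value=20.7, from_unit=C, to_unit=F)
  Input already in C: 20.7
  To F: 20.7 * 9/5 + 32 = 69.26
  Round to 2 decimals: 69.26
  -> result = 69.26 F
Step 2: convert_temperature(value=69.26, from_unit=F, to_unit=K)
  To C: (69.26 - 32) * 5/9 = 20.7
  To K: 20.7 + 273.15 = 293.85
  Round to 2 decimals: 293.85
  -> result = 293.85 K
293.85 K
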